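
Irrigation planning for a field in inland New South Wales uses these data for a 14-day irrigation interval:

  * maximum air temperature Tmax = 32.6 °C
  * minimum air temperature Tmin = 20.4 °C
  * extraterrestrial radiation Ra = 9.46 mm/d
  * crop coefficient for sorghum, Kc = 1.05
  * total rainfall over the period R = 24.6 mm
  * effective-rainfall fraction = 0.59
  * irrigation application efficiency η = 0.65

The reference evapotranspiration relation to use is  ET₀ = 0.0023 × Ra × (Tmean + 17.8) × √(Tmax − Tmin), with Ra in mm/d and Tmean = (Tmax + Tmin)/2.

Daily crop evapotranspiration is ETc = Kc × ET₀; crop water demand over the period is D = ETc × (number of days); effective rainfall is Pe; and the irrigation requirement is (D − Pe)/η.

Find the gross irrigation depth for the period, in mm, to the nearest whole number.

54 mm

Tmean = (32.6 + 20.4)/2 = 26.50 °C
ET₀ = 0.0023 × 9.46 × (26.50 + 17.8) × √12.2 = 0.0023 × 9.46 × 44.30 × 3.4928 = 3.3666 mm/d
ETc = Kc × ET₀ = 1.05 × 3.3666 = 3.5349 mm/d
Crop demand D = ETc × 14 d = 3.5349 × 14 = 49.489 mm
Pe = 0.59 × 24.6 = 14.514 mm
D − Pe = 49.489 − 14.514 = 34.975 mm
Gross irrigation = 34.975 / 0.65 = 53.808 mm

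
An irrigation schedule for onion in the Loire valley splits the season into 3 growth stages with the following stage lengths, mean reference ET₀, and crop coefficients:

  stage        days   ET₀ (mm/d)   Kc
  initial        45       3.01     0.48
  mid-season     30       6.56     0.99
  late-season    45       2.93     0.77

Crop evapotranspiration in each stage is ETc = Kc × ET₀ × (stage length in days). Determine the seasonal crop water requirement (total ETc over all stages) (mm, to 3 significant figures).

361 mm

initial: 0.48 × 3.01 × 45 = 65.02 mm
mid-season: 0.99 × 6.56 × 30 = 194.83 mm
late-season: 0.77 × 2.93 × 45 = 101.52 mm
Seasonal total = 361.37 mm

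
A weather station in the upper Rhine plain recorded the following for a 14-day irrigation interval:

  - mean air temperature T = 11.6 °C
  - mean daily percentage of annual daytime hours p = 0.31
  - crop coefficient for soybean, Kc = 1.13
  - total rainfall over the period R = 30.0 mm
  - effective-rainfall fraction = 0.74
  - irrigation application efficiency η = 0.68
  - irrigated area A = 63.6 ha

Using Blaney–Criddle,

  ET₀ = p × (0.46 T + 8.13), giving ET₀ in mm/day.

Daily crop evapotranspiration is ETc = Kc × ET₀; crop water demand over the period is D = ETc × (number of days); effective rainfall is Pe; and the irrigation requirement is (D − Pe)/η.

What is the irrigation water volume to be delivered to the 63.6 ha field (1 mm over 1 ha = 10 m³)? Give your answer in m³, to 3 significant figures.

ET₀ = 0.31 × (0.46 × 11.6 + 8.13) = 0.31 × 13.466 = 4.1745 mm/d
ETc = Kc × ET₀ = 1.13 × 4.1745 = 4.7172 mm/d
Crop demand D = ETc × 14 d = 4.7172 × 14 = 66.041 mm
Pe = 0.74 × 30.0 = 22.200 mm
D − Pe = 66.041 − 22.200 = 43.841 mm
Gross irrigation = 43.841 / 0.68 = 64.472 mm
Volume = 64.472 mm × 63.6 ha × 10 = 41004.2 m³

41000 m³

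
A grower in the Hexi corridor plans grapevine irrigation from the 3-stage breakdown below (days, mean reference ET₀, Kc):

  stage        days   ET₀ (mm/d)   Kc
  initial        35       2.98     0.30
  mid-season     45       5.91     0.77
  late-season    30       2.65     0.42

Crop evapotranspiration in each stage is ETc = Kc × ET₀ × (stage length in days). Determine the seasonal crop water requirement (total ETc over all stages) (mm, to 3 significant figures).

initial: 0.30 × 2.98 × 35 = 31.29 mm
mid-season: 0.77 × 5.91 × 45 = 204.78 mm
late-season: 0.42 × 2.65 × 30 = 33.39 mm
Seasonal total = 269.46 mm

269 mm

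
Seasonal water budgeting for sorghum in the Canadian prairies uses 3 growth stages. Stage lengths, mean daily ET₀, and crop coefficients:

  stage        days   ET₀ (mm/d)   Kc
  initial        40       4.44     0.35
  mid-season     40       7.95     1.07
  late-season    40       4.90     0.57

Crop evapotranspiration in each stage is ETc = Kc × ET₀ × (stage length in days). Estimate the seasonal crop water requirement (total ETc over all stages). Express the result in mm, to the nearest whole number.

514 mm

initial: 0.35 × 4.44 × 40 = 62.16 mm
mid-season: 1.07 × 7.95 × 40 = 340.26 mm
late-season: 0.57 × 4.90 × 40 = 111.72 mm
Seasonal total = 514.14 mm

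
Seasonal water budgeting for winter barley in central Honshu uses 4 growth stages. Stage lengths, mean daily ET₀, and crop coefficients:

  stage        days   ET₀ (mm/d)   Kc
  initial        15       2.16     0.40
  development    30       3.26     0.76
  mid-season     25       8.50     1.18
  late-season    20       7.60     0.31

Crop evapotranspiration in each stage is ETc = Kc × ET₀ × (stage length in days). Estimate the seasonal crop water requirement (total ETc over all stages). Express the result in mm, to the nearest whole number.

initial: 0.40 × 2.16 × 15 = 12.96 mm
development: 0.76 × 3.26 × 30 = 74.33 mm
mid-season: 1.18 × 8.50 × 25 = 250.75 mm
late-season: 0.31 × 7.60 × 20 = 47.12 mm
Seasonal total = 385.16 mm

385 mm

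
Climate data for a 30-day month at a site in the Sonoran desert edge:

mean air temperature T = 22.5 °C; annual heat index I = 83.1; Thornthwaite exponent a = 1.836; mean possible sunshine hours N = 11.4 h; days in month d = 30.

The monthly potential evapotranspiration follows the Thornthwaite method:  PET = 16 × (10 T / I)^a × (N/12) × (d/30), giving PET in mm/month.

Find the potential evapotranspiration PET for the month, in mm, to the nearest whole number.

10T/I = 10 × 22.5 / 83.1 = 2.7076
(10T/I)^a = 2.7076^1.836 = 6.2262
Uncorrected PET = 16 × 6.2262 = 99.619 mm
Correction = (N/12)(d/30) = (11.4/12)(30/30) = 0.9500
PET = 99.619 × 0.9500 = 94.638 mm/month

95 mm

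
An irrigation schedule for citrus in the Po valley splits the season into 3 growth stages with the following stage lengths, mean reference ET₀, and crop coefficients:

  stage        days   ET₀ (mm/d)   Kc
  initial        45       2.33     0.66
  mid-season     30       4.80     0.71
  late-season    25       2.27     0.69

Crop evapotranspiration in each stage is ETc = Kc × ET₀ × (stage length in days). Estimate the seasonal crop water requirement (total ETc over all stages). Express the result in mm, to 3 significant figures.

initial: 0.66 × 2.33 × 45 = 69.20 mm
mid-season: 0.71 × 4.80 × 30 = 102.24 mm
late-season: 0.69 × 2.27 × 25 = 39.16 mm
Seasonal total = 210.60 mm

211 mm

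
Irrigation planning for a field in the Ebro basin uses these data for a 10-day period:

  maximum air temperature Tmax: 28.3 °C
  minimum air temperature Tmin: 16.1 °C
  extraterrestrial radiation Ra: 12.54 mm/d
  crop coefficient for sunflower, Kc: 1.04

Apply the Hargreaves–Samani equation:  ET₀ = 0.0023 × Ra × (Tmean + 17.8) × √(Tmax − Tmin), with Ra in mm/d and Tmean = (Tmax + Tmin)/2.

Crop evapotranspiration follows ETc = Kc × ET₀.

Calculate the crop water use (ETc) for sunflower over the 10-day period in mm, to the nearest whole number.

42 mm

Tmean = (28.3 + 16.1)/2 = 22.20 °C
ET₀ = 0.0023 × 12.54 × (22.20 + 17.8) × √12.2 = 0.0023 × 12.54 × 40.00 × 3.4928 = 4.0296 mm/d
ETc = Kc × ET₀ = 1.04 × 4.0296 = 4.1908 mm/d
Over 10 days: 4.1908 × 10 = 41.908 mm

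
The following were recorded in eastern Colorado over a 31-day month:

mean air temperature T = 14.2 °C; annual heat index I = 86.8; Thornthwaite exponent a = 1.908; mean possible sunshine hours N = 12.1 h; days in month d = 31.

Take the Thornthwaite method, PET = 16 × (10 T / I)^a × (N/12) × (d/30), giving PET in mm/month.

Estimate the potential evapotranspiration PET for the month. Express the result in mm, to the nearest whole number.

10T/I = 10 × 14.2 / 86.8 = 1.6359
(10T/I)^a = 1.6359^1.908 = 2.5577
Uncorrected PET = 16 × 2.5577 = 40.923 mm
Correction = (N/12)(d/30) = (12.1/12)(31/30) = 1.0419
PET = 40.923 × 1.0419 = 42.638 mm/month

43 mm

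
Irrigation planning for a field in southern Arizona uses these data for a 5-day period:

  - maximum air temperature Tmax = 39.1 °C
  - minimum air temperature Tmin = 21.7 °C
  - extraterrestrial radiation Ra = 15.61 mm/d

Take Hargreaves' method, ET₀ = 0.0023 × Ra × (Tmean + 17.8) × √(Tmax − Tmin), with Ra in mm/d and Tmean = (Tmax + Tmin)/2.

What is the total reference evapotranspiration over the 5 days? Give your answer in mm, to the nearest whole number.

36 mm

Tmean = (39.1 + 21.7)/2 = 30.40 °C
ET₀ = 0.0023 × 15.61 × (30.40 + 17.8) × √17.4 = 0.0023 × 15.61 × 48.20 × 4.1713 = 7.2185 mm/d
Over 5 days: 7.2185 × 5 = 36.093 mm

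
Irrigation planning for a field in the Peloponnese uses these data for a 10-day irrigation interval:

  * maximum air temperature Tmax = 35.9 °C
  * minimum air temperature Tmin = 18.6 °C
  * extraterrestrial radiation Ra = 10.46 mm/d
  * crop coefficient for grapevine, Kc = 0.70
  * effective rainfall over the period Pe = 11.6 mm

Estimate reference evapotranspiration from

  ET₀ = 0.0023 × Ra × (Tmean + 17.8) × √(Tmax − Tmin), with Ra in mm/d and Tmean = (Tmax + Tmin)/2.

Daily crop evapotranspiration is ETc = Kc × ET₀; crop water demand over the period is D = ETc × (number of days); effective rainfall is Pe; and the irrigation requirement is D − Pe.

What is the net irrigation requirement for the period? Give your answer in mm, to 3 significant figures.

20.0 mm

Tmean = (35.9 + 18.6)/2 = 27.25 °C
ET₀ = 0.0023 × 10.46 × (27.25 + 17.8) × √17.3 = 0.0023 × 10.46 × 45.05 × 4.1593 = 4.5079 mm/d
ETc = Kc × ET₀ = 0.70 × 4.5079 = 3.1555 mm/d
Crop demand D = ETc × 10 d = 3.1555 × 10 = 31.555 mm
D − Pe = 31.555 − 11.6 = 19.955 mm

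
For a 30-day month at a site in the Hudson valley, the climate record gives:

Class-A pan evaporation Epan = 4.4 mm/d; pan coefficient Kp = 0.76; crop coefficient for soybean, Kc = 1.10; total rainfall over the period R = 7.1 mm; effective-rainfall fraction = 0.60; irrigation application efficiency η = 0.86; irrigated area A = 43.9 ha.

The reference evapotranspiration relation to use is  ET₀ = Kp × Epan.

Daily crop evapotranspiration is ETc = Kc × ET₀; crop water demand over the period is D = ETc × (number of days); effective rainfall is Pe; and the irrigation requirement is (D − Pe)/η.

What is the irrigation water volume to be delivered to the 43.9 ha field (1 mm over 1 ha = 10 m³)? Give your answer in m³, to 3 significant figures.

ET₀ = 0.76 × 4.4 = 3.3440 mm/d
ETc = Kc × ET₀ = 1.10 × 3.3440 = 3.6784 mm/d
Crop demand D = ETc × 30 d = 3.6784 × 30 = 110.352 mm
Pe = 0.60 × 7.1 = 4.260 mm
D − Pe = 110.352 − 4.260 = 106.092 mm
Gross irrigation = 106.092 / 0.86 = 123.363 mm
Volume = 123.363 mm × 43.9 ha × 10 = 54156.4 m³

54200 m³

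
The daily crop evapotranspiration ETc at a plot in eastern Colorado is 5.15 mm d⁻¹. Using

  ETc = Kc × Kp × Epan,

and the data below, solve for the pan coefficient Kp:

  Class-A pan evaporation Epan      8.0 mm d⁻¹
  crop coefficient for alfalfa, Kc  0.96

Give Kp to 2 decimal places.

0.67

ETc = Kc × Kp × Epan  ⇒  Kp = ETc / (Kc × Epan)
Kp = 5.15 / (0.96 × 8.0) = 5.15 / 7.680 = 0.6706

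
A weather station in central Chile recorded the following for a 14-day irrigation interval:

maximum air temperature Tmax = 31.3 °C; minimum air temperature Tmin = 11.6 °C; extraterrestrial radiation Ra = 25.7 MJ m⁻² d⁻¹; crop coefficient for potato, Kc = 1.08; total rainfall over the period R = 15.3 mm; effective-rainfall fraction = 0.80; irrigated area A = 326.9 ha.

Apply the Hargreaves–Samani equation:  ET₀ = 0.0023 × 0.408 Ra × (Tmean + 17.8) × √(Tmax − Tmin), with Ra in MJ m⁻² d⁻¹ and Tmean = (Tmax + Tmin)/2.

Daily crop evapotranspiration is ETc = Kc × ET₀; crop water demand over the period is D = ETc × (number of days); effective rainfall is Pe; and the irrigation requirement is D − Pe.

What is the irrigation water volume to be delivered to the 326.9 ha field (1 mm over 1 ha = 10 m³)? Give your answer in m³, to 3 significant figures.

168000 m³

Tmean = (31.3 + 11.6)/2 = 21.45 °C
0.408 Ra = 0.408 × 25.7 = 10.4856 mm/d equivalent
ET₀ = 0.0023 × 10.4856 × (21.45 + 17.8) × √19.7 = 0.0023 × 10.4856 × 39.25 × 4.4385 = 4.2014 mm/d
ETc = Kc × ET₀ = 1.08 × 4.2014 = 4.5375 mm/d
Crop demand D = ETc × 14 d = 4.5375 × 14 = 63.525 mm
Pe = 0.80 × 15.3 = 12.240 mm
D − Pe = 63.525 − 12.240 = 51.285 mm
Volume = 51.285 mm × 326.9 ha × 10 = 167650.7 m³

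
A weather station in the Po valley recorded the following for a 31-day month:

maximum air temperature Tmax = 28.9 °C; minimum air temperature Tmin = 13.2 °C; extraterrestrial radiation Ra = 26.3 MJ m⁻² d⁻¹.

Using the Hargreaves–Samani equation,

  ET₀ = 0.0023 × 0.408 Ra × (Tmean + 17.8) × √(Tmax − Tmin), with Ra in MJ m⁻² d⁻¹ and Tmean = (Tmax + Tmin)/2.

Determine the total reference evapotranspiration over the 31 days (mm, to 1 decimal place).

117.8 mm

Tmean = (28.9 + 13.2)/2 = 21.05 °C
0.408 Ra = 0.408 × 26.3 = 10.7304 mm/d equivalent
ET₀ = 0.0023 × 10.7304 × (21.05 + 17.8) × √15.7 = 0.0023 × 10.7304 × 38.85 × 3.9623 = 3.7991 mm/d
Over 31 days: 3.7991 × 31 = 117.772 mm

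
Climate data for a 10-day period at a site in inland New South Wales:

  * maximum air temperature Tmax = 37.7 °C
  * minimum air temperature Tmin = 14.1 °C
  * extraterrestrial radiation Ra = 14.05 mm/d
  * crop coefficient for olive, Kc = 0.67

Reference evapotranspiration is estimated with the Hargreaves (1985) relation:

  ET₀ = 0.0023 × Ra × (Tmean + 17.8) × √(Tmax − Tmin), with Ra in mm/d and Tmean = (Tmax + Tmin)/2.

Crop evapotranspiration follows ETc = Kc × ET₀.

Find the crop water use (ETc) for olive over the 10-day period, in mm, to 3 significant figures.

Tmean = (37.7 + 14.1)/2 = 25.90 °C
ET₀ = 0.0023 × 14.05 × (25.90 + 17.8) × √23.6 = 0.0023 × 14.05 × 43.70 × 4.8580 = 6.8603 mm/d
ETc = Kc × ET₀ = 0.67 × 6.8603 = 4.5964 mm/d
Over 10 days: 4.5964 × 10 = 45.964 mm

46.0 mm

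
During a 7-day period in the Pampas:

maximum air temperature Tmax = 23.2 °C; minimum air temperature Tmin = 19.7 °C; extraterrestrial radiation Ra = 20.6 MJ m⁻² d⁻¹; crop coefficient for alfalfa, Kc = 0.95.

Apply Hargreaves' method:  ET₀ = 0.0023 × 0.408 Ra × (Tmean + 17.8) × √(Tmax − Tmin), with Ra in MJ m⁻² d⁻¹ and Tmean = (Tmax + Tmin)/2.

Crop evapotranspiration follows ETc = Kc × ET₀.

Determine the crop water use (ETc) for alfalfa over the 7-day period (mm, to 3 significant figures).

Tmean = (23.2 + 19.7)/2 = 21.45 °C
0.408 Ra = 0.408 × 20.6 = 8.4048 mm/d equivalent
ET₀ = 0.0023 × 8.4048 × (21.45 + 17.8) × √3.5 = 0.0023 × 8.4048 × 39.25 × 1.8708 = 1.4195 mm/d
ETc = Kc × ET₀ = 0.95 × 1.4195 = 1.3485 mm/d
Over 7 days: 1.3485 × 7 = 9.440 mm

9.44 mm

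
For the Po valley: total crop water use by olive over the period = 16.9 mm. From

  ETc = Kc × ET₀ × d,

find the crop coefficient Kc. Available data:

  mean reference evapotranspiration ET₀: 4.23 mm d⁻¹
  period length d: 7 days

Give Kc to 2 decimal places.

0.57

ETc = Kc × ET₀ × d  ⇒  Kc = ETc / (ET₀ × d)
Kc = 16.9 / (4.23 × 7) = 16.9 / 29.61 = 0.5708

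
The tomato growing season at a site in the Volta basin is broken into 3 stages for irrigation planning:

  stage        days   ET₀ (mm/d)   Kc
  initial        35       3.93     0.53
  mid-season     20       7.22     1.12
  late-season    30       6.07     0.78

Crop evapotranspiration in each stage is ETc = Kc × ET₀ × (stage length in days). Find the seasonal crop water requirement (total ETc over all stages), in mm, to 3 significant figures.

initial: 0.53 × 3.93 × 35 = 72.90 mm
mid-season: 1.12 × 7.22 × 20 = 161.73 mm
late-season: 0.78 × 6.07 × 30 = 142.04 mm
Seasonal total = 376.67 mm

377 mm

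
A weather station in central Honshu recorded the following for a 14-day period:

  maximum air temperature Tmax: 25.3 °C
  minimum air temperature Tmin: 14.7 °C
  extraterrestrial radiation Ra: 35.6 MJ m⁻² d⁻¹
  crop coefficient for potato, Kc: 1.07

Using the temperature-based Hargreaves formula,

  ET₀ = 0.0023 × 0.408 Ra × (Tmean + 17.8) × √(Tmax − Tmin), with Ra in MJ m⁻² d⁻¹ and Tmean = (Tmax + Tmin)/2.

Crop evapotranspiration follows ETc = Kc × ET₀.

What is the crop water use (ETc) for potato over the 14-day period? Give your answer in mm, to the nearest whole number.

Tmean = (25.3 + 14.7)/2 = 20.00 °C
0.408 Ra = 0.408 × 35.6 = 14.5248 mm/d equivalent
ET₀ = 0.0023 × 14.5248 × (20.00 + 17.8) × √10.6 = 0.0023 × 14.5248 × 37.80 × 3.2558 = 4.1114 mm/d
ETc = Kc × ET₀ = 1.07 × 4.1114 = 4.3992 mm/d
Over 14 days: 4.3992 × 14 = 61.589 mm

62 mm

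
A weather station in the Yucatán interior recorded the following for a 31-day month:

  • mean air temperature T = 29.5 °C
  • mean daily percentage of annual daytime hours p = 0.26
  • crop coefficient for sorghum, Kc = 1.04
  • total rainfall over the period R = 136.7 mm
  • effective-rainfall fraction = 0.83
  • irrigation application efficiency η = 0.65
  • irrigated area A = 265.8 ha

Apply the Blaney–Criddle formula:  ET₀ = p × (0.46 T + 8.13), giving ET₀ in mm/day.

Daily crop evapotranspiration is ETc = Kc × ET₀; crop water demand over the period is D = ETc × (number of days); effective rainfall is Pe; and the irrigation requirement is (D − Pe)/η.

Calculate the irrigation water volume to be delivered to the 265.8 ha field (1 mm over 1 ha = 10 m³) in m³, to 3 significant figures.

ET₀ = 0.26 × (0.46 × 29.5 + 8.13) = 0.26 × 21.700 = 5.6420 mm/d
ETc = Kc × ET₀ = 1.04 × 5.6420 = 5.8677 mm/d
Crop demand D = ETc × 31 d = 5.8677 × 31 = 181.899 mm
Pe = 0.83 × 136.7 = 113.461 mm
D − Pe = 181.899 − 113.461 = 68.438 mm
Gross irrigation = 68.438 / 0.65 = 105.289 mm
Volume = 105.289 mm × 265.8 ha × 10 = 279858.2 m³

280000 m³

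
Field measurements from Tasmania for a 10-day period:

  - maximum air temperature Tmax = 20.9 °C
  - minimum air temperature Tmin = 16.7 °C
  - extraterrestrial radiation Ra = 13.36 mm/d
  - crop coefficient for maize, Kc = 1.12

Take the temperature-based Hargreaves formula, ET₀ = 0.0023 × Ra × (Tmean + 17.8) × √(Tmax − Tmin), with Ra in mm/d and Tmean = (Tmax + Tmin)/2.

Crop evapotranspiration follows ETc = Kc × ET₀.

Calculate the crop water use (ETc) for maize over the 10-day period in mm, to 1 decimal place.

Tmean = (20.9 + 16.7)/2 = 18.80 °C
ET₀ = 0.0023 × 13.36 × (18.80 + 17.8) × √4.2 = 0.0023 × 13.36 × 36.60 × 2.0494 = 2.3048 mm/d
ETc = Kc × ET₀ = 1.12 × 2.3048 = 2.5814 mm/d
Over 10 days: 2.5814 × 10 = 25.814 mm

25.8 mm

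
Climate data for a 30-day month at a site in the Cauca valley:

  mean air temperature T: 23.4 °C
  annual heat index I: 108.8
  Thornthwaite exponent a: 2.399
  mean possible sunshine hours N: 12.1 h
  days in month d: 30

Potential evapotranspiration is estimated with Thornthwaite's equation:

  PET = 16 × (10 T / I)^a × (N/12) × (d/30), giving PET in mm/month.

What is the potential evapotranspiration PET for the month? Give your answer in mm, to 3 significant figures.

10T/I = 10 × 23.4 / 108.8 = 2.1507
(10T/I)^a = 2.1507^2.399 = 6.2785
Uncorrected PET = 16 × 6.2785 = 100.456 mm
Correction = (N/12)(d/30) = (12.1/12)(30/30) = 1.0083
PET = 100.456 × 1.0083 = 101.290 mm/month

101 mm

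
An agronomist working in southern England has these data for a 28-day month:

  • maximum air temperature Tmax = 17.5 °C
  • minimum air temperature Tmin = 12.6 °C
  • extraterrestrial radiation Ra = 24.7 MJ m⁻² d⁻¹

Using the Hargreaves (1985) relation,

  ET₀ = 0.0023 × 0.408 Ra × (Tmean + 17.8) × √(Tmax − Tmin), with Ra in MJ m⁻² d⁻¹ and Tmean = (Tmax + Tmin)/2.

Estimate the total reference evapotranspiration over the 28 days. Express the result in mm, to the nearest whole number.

47 mm

Tmean = (17.5 + 12.6)/2 = 15.05 °C
0.408 Ra = 0.408 × 24.7 = 10.0776 mm/d equivalent
ET₀ = 0.0023 × 10.0776 × (15.05 + 17.8) × √4.9 = 0.0023 × 10.0776 × 32.85 × 2.2136 = 1.6855 mm/d
Over 28 days: 1.6855 × 28 = 47.194 mm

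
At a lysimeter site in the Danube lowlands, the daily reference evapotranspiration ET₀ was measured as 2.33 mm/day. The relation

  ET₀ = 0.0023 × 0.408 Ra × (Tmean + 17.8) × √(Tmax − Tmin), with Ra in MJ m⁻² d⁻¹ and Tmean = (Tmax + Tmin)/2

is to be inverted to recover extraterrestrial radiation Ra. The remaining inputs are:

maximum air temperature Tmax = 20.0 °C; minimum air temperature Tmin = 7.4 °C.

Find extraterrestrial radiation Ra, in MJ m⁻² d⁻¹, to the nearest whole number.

22 MJ m⁻² d⁻¹

Tmean = (20.0+7.4)/2 = 13.70 °C; ΔT = 12.6
Ra = ET₀ / [0.0023 × 0.408 × (Tmean+17.8) × √ΔT]
   = 2.33 / (0.0023 × 0.408 × 31.50 × 3.5496) = 22.206 MJ m⁻² d⁻¹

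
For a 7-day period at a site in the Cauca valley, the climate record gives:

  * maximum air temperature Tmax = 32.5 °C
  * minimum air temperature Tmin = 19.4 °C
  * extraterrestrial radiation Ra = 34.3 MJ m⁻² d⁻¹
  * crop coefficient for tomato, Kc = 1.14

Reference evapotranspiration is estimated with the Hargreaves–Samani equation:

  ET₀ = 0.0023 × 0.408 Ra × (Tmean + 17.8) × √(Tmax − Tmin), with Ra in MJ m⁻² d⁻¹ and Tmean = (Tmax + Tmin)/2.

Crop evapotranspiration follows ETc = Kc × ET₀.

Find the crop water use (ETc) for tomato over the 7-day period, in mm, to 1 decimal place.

40.7 mm

Tmean = (32.5 + 19.4)/2 = 25.95 °C
0.408 Ra = 0.408 × 34.3 = 13.9944 mm/d equivalent
ET₀ = 0.0023 × 13.9944 × (25.95 + 17.8) × √13.1 = 0.0023 × 13.9944 × 43.75 × 3.6194 = 5.0968 mm/d
ETc = Kc × ET₀ = 1.14 × 5.0968 = 5.8104 mm/d
Over 7 days: 5.8104 × 7 = 40.673 mm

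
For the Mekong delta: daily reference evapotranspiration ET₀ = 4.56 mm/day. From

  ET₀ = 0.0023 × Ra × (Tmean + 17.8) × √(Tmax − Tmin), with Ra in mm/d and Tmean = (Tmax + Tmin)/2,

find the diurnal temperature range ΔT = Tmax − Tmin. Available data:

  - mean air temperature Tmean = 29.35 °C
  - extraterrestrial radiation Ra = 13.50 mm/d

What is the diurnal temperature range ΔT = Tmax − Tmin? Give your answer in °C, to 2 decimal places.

9.70 °C

√ΔT = ET₀ / [0.0023 × Ra × (Tmean+17.8)] = 4.56 / (0.0023 × 13.50 × 47.15) = 3.1147
ΔT = 3.1147² = 9.701 °C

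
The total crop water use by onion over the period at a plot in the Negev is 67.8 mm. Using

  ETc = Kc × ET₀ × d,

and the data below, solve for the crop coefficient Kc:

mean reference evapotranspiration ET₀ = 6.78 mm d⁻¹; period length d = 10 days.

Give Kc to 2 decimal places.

1.00

ETc = Kc × ET₀ × d  ⇒  Kc = ETc / (ET₀ × d)
Kc = 67.8 / (6.78 × 10) = 67.8 / 67.80 = 1.0000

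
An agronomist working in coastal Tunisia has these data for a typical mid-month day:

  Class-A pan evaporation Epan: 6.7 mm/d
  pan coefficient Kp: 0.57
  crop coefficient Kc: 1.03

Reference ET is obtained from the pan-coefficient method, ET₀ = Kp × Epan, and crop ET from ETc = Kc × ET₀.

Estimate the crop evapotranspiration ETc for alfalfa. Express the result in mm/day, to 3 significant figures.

ET₀ = 0.57 × 6.7 = 3.8190 mm/d
ETc = Kc × ET₀ = 1.03 × 3.8190 = 3.9336 mm/d

3.93 mm/day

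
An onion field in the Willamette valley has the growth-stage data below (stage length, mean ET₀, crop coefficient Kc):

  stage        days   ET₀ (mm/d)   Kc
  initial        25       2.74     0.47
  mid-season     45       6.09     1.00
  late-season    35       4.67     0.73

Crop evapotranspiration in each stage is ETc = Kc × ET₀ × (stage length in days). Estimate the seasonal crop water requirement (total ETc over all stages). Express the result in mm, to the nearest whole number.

initial: 0.47 × 2.74 × 25 = 32.20 mm
mid-season: 1.00 × 6.09 × 45 = 274.05 mm
late-season: 0.73 × 4.67 × 35 = 119.32 mm
Seasonal total = 425.57 mm

426 mm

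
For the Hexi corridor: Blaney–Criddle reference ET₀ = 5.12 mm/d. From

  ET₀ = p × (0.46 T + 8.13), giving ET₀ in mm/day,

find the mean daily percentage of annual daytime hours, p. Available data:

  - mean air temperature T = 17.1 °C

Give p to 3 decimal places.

0.320

p = ET₀ / (0.46 T + 8.13) = 5.12 / (0.46 × 17.1 + 8.13) = 5.12 / 15.996 = 0.3201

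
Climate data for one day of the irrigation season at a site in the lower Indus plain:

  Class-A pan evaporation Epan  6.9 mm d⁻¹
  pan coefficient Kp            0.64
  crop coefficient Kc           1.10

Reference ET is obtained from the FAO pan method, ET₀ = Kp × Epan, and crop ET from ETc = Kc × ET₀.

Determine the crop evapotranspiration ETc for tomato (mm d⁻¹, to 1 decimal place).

ET₀ = 0.64 × 6.9 = 4.4160 mm/d
ETc = Kc × ET₀ = 1.10 × 4.4160 = 4.8576 mm/d

4.9 mm d⁻¹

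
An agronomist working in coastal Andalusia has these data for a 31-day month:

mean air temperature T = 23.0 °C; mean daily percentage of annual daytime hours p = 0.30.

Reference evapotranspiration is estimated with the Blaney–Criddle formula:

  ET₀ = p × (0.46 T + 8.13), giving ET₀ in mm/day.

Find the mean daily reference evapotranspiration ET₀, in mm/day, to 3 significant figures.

ET₀ = 0.30 × (0.46 × 23.0 + 8.13) = 0.30 × 18.710 = 5.6130 mm/d

5.61 mm/day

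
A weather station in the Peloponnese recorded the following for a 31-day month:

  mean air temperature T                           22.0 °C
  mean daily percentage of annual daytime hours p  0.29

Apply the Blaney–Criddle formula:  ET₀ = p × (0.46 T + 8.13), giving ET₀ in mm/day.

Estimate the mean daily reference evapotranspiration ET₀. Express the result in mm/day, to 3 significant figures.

ET₀ = 0.29 × (0.46 × 22.0 + 8.13) = 0.29 × 18.250 = 5.2925 mm/d

5.29 mm/day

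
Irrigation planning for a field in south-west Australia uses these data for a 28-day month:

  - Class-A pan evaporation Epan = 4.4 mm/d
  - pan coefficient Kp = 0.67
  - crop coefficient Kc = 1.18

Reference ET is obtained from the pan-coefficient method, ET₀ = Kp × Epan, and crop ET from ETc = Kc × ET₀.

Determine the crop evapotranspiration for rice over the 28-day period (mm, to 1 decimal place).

97.4 mm

ET₀ = 0.67 × 4.4 = 2.9480 mm/d
ETc = Kc × ET₀ = 1.18 × 2.9480 = 3.4786 mm/d
Over 28 days: 3.4786 × 28 = 97.401 mm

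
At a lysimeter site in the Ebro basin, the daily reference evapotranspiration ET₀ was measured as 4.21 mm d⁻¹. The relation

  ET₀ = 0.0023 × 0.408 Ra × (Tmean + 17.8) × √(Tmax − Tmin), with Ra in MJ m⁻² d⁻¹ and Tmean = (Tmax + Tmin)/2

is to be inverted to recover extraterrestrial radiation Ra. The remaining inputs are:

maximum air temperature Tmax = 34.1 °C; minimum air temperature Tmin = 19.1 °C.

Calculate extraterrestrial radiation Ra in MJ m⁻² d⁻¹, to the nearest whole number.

26 MJ m⁻² d⁻¹

Tmean = (34.1+19.1)/2 = 26.60 °C; ΔT = 15.0
Ra = ET₀ / [0.0023 × 0.408 × (Tmean+17.8) × √ΔT]
   = 4.21 / (0.0023 × 0.408 × 44.40 × 3.8730) = 26.089 MJ m⁻² d⁻¹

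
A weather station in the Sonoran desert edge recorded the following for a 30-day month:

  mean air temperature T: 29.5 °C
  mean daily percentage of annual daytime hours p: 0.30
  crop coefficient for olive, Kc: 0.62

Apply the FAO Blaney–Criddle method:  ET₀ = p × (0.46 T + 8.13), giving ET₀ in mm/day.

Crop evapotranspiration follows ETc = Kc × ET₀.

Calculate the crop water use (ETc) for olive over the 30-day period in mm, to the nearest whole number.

121 mm

ET₀ = 0.30 × (0.46 × 29.5 + 8.13) = 0.30 × 21.700 = 6.5100 mm/d
ETc = Kc × ET₀ = 0.62 × 6.5100 = 4.0362 mm/d
Over 30 days: 4.0362 × 30 = 121.086 mm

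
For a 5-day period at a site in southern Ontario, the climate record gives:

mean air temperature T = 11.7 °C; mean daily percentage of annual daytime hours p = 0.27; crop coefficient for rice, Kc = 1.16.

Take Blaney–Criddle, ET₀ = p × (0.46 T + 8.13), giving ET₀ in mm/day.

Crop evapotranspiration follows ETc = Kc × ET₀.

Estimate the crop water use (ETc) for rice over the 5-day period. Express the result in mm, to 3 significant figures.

21.2 mm

ET₀ = 0.27 × (0.46 × 11.7 + 8.13) = 0.27 × 13.512 = 3.6482 mm/d
ETc = Kc × ET₀ = 1.16 × 3.6482 = 4.2319 mm/d
Over 5 days: 4.2319 × 5 = 21.160 mm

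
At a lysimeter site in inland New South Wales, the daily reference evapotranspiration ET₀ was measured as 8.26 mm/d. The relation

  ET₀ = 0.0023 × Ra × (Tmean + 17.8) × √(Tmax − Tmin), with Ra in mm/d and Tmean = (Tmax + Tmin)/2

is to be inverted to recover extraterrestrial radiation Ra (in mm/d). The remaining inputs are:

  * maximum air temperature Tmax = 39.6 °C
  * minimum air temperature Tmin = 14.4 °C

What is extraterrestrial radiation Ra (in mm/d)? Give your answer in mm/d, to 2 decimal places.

Tmean = 27.00 °C; √ΔT = 5.0200
Ra = ET₀ / [0.0023 × (Tmean+17.8) × √ΔT] = 8.26 / (0.0023 × 44.80 × 5.0200) = 15.969 mm/d

15.97 mm/d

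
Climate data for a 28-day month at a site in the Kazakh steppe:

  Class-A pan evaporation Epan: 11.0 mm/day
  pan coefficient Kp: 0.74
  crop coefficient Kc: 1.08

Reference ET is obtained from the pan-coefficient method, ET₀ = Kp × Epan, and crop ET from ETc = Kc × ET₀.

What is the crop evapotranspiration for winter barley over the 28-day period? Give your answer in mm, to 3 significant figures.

ET₀ = 0.74 × 11.0 = 8.1400 mm/d
ETc = Kc × ET₀ = 1.08 × 8.1400 = 8.7912 mm/d
Over 28 days: 8.7912 × 28 = 246.154 mm

246 mm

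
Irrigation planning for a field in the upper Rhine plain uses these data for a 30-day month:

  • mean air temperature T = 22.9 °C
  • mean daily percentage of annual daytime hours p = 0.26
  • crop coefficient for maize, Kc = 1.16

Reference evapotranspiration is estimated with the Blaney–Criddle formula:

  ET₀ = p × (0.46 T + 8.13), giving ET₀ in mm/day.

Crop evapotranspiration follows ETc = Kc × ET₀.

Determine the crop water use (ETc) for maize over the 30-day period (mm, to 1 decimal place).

ET₀ = 0.26 × (0.46 × 22.9 + 8.13) = 0.26 × 18.664 = 4.8526 mm/d
ETc = Kc × ET₀ = 1.16 × 4.8526 = 5.6290 mm/d
Over 30 days: 5.6290 × 30 = 168.870 mm

168.9 mm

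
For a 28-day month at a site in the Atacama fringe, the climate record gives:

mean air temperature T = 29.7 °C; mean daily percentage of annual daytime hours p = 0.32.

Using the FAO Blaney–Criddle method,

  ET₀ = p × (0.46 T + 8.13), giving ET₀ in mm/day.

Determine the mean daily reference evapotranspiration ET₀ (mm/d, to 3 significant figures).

ET₀ = 0.32 × (0.46 × 29.7 + 8.13) = 0.32 × 21.792 = 6.9734 mm/d

6.97 mm/d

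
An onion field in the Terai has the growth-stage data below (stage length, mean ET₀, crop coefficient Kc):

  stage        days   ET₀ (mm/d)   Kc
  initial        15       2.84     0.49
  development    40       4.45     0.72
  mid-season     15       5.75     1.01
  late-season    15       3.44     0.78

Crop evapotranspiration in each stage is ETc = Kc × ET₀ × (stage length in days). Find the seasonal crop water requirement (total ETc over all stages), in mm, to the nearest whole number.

276 mm

initial: 0.49 × 2.84 × 15 = 20.87 mm
development: 0.72 × 4.45 × 40 = 128.16 mm
mid-season: 1.01 × 5.75 × 15 = 87.11 mm
late-season: 0.78 × 3.44 × 15 = 40.25 mm
Seasonal total = 276.39 mm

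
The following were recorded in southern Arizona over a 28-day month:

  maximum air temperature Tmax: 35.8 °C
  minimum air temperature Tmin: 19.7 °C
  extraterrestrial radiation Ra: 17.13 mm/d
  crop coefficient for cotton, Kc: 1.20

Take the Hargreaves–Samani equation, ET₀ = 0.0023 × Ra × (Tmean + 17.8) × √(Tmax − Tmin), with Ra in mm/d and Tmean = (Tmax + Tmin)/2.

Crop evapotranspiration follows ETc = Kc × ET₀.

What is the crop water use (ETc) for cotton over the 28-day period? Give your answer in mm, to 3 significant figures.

Tmean = (35.8 + 19.7)/2 = 27.75 °C
ET₀ = 0.0023 × 17.13 × (27.75 + 17.8) × √16.1 = 0.0023 × 17.13 × 45.55 × 4.0125 = 7.2009 mm/d
ETc = Kc × ET₀ = 1.20 × 7.2009 = 8.6411 mm/d
Over 28 days: 8.6411 × 28 = 241.951 mm

242 mm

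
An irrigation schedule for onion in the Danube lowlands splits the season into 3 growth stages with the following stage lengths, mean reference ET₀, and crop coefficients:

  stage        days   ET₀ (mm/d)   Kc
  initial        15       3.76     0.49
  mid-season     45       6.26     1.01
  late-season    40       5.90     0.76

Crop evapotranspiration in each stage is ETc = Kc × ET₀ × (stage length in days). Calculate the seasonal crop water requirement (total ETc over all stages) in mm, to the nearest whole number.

492 mm

initial: 0.49 × 3.76 × 15 = 27.64 mm
mid-season: 1.01 × 6.26 × 45 = 284.52 mm
late-season: 0.76 × 5.90 × 40 = 179.36 mm
Seasonal total = 491.52 mm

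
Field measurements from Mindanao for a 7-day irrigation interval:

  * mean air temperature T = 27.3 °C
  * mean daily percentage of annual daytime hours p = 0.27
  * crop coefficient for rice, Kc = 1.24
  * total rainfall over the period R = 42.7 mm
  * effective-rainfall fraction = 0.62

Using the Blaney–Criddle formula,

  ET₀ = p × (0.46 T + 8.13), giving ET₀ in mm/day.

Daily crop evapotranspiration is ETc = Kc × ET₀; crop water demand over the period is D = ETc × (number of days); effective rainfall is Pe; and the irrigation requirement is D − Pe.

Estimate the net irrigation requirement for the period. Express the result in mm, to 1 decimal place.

ET₀ = 0.27 × (0.46 × 27.3 + 8.13) = 0.27 × 20.688 = 5.5858 mm/d
ETc = Kc × ET₀ = 1.24 × 5.5858 = 6.9264 mm/d
Crop demand D = ETc × 7 d = 6.9264 × 7 = 48.485 mm
Pe = 0.62 × 42.7 = 26.474 mm
D − Pe = 48.485 − 26.474 = 22.011 mm

22.0 mm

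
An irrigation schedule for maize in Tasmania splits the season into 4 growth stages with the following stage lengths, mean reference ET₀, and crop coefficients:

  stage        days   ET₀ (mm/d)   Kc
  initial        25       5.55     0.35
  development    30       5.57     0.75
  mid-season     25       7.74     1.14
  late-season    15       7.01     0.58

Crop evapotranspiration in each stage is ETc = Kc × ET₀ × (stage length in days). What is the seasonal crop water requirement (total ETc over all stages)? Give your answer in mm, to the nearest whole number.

initial: 0.35 × 5.55 × 25 = 48.56 mm
development: 0.75 × 5.57 × 30 = 125.33 mm
mid-season: 1.14 × 7.74 × 25 = 220.59 mm
late-season: 0.58 × 7.01 × 15 = 60.99 mm
Seasonal total = 455.47 mm

455 mm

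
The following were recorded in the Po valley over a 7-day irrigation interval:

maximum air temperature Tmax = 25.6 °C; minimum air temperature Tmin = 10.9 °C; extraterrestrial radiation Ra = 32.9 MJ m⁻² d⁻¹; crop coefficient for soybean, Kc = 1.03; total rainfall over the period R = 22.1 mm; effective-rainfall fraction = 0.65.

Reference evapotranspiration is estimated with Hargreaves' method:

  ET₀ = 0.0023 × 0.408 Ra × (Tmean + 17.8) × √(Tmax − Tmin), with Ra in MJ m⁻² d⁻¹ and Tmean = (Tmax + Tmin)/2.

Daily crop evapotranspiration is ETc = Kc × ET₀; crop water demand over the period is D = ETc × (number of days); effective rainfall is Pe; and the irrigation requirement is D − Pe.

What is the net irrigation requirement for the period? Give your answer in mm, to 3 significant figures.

Tmean = (25.6 + 10.9)/2 = 18.25 °C
0.408 Ra = 0.408 × 32.9 = 13.4232 mm/d equivalent
ET₀ = 0.0023 × 13.4232 × (18.25 + 17.8) × √14.7 = 0.0023 × 13.4232 × 36.05 × 3.8341 = 4.2673 mm/d
ETc = Kc × ET₀ = 1.03 × 4.2673 = 4.3953 mm/d
Crop demand D = ETc × 7 d = 4.3953 × 7 = 30.767 mm
Pe = 0.65 × 22.1 = 14.365 mm
D − Pe = 30.767 − 14.365 = 16.402 mm

16.4 mm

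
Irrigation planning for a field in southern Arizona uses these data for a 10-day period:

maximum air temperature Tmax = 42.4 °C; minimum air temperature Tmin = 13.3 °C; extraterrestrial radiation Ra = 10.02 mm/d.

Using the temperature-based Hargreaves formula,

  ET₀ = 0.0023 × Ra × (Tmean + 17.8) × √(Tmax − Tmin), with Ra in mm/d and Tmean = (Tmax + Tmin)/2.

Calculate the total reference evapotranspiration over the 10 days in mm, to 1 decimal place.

Tmean = (42.4 + 13.3)/2 = 27.85 °C
ET₀ = 0.0023 × 10.02 × (27.85 + 17.8) × √29.1 = 0.0023 × 10.02 × 45.65 × 5.3944 = 5.6752 mm/d
Over 10 days: 5.6752 × 10 = 56.752 mm

56.8 mm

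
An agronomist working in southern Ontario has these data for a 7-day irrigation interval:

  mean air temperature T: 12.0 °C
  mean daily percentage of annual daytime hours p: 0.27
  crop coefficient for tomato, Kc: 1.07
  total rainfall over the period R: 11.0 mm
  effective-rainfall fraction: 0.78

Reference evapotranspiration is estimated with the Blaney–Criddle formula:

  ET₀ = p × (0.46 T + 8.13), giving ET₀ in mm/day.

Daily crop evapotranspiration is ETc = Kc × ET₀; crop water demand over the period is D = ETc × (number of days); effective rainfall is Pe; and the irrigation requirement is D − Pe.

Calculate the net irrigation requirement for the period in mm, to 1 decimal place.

ET₀ = 0.27 × (0.46 × 12.0 + 8.13) = 0.27 × 13.650 = 3.6855 mm/d
ETc = Kc × ET₀ = 1.07 × 3.6855 = 3.9435 mm/d
Crop demand D = ETc × 7 d = 3.9435 × 7 = 27.605 mm
Pe = 0.78 × 11.0 = 8.580 mm
D − Pe = 27.605 − 8.580 = 19.025 mm

19.0 mm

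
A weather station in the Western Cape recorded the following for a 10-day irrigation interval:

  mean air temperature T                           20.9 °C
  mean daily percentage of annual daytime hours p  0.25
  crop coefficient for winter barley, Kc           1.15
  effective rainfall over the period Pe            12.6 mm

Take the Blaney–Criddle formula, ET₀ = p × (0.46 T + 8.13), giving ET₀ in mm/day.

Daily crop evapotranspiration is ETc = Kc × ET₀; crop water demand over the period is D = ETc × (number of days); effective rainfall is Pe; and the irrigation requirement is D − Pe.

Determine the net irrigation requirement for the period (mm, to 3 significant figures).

ET₀ = 0.25 × (0.46 × 20.9 + 8.13) = 0.25 × 17.744 = 4.4360 mm/d
ETc = Kc × ET₀ = 1.15 × 4.4360 = 5.1014 mm/d
Crop demand D = ETc × 10 d = 5.1014 × 10 = 51.014 mm
D − Pe = 51.014 − 12.6 = 38.414 mm

38.4 mm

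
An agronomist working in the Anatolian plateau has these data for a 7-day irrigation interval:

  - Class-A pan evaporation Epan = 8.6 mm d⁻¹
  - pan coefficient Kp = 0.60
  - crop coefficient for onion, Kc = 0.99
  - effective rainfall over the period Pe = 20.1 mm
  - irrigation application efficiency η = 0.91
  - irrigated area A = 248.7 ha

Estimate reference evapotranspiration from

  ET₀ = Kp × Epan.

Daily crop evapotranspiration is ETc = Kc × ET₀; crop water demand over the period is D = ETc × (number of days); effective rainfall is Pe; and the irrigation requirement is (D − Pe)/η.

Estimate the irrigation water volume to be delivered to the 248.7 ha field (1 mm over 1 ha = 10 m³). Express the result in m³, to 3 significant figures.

ET₀ = 0.60 × 8.6 = 5.1600 mm/d
ETc = Kc × ET₀ = 0.99 × 5.1600 = 5.1084 mm/d
Crop demand D = ETc × 7 d = 5.1084 × 7 = 35.759 mm
D − Pe = 35.759 − 20.1 = 15.659 mm
Gross irrigation = 15.659 / 0.91 = 17.208 mm
Volume = 17.208 mm × 248.7 ha × 10 = 42796.3 m³

42800 m³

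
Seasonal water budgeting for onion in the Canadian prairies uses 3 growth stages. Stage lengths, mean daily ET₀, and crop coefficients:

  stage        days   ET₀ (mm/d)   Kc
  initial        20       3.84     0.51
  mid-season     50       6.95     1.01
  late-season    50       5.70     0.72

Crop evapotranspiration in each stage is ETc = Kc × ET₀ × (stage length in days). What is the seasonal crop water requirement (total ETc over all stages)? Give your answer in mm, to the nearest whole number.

595 mm

initial: 0.51 × 3.84 × 20 = 39.17 mm
mid-season: 1.01 × 6.95 × 50 = 350.98 mm
late-season: 0.72 × 5.70 × 50 = 205.20 mm
Seasonal total = 595.35 mm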